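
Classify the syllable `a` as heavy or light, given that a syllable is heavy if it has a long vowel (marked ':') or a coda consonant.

light

`a`: short vowel, open (no coda). Short vowel, open → light.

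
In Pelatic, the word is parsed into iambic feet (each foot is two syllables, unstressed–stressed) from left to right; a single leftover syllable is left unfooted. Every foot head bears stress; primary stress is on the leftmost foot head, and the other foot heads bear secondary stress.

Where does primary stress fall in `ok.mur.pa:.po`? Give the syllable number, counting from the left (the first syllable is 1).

2

Parse left to right into iambic (σˈσ) feet: (ok.ˈmur) (pa:.ˈpo).
Foot heads (stressed positions): 2, 4.
End Rule Leftmost: primary stress on the leftmost head = syllable 2.
Primary stress: syllable 2 → ok.ˈmur.pa:.po.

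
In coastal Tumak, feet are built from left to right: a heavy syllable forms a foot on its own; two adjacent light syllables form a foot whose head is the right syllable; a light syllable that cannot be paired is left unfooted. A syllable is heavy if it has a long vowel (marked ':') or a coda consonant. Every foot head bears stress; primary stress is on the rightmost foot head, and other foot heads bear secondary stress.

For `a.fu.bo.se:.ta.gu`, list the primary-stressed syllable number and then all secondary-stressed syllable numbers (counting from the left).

Weights: 1 a L, 2 fu L, 3 bo L, 4 se: H, 5 ta L, 6 gu L.
Parse left to right (heavy = foot alone; LL = one foot; stranded L unfooted): (a.ˈfu) bo (ˈse:) (ta.ˈgu).
Foot heads: 2, 4, 6.
Primary stress on the rightmost head = syllable 6.
Secondary stress on 2, 4: a.ˌfu.bo.ˌse:.ta.ˈgu.

primary 6, secondary 2, 4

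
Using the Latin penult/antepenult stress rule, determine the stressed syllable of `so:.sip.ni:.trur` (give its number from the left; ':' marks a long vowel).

Classical Latin: stress the penult if heavy (long vowel or closed), else the antepenult.
Weights: 2 sip H, 3 ni: H, 4 trur H.
The penult (syllable 3, ni:) is heavy, so it takes stress.
Stress on syllable 3: so:.sip.ˈni:.trur.

3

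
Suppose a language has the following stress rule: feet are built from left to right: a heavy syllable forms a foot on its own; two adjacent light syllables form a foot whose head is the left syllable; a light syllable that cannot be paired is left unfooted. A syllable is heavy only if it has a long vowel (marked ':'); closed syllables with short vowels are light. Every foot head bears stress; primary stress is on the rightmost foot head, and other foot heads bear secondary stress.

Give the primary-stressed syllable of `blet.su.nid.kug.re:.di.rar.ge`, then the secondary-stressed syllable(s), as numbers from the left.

Weights: 1 blet L, 2 su L, 3 nid L, 4 kug L, 5 re: H, 6 di L, 7 rar L, 8 ge L.
Parse left to right (heavy = foot alone; LL = one foot; stranded L unfooted): (ˈblet.su) (ˈnid.kug) (ˈre:) (ˈdi.rar) ge.
Foot heads: 1, 3, 5, 6.
Primary stress on the rightmost head = syllable 6.
Secondary stress on 1, 3, 5: ˌblet.su.ˌnid.kug.ˌre:.ˈdi.rar.ge.

primary 6, secondary 1, 3, 5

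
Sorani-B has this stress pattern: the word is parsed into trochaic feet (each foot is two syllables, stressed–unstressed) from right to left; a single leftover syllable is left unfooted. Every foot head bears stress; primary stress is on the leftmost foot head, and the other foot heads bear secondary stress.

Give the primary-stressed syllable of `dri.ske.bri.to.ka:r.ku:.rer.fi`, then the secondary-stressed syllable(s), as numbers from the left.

primary 1, secondary 3, 5, 7

Parse right to left into trochaic (ˈσσ) feet: (ˈdri.ske) (ˈbri.to) (ˈka:r.ku:) (ˈrer.fi).
Foot heads (stressed positions): 1, 3, 5, 7.
End Rule Leftmost: primary stress on the leftmost head = syllable 1.
Secondary stress on 3, 5, 7: ˈdri.ske.ˌbri.to.ˌka:r.ku:.ˌrer.fi.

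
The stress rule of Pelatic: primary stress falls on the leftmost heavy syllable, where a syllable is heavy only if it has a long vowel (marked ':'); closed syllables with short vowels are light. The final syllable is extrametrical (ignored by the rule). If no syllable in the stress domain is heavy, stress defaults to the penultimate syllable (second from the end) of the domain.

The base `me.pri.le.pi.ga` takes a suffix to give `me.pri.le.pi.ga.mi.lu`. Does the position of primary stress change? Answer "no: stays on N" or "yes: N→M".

Base `me.pri.le.pi.ga` (5 syllables):
  The final syllable (5, ga) is extrametrical; the stress domain is syllables 1–4.
  Weights: 1 me L, 2 pri L, 3 le L, 4 pi L.
  No heavy syllable in the domain; default to the penultimate syllable (second from the end) of the domain = syllable 3.
  → primary stress on syllable 3.
Suffixed `me.pri.le.pi.ga.mi.lu` (7 syllables):
  The final syllable (7, lu) is extrametrical; the stress domain is syllables 1–6.
  Weights: 1 me L, 2 pri L, 3 le L, 4 pi L, 5 ga L, 6 mi L.
  No heavy syllable in the domain; default to the penultimate syllable (second from the end) of the domain = syllable 5.
  → primary stress on syllable 5.

yes: 3→5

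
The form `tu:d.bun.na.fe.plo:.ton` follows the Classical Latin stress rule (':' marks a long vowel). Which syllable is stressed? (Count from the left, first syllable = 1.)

5

Classical Latin: stress the penult if heavy (long vowel or closed), else the antepenult.
Weights: 4 fe L, 5 plo: H, 6 ton H.
The penult (syllable 5, plo:) is heavy, so it takes stress.
Stress on syllable 5: tu:d.bun.na.fe.ˈplo:.ton.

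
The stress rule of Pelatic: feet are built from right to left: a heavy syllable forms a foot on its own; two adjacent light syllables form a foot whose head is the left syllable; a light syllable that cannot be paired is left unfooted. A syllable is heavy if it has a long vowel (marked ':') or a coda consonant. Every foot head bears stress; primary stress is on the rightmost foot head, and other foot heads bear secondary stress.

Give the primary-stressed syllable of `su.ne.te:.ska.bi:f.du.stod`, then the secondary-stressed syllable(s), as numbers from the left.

primary 7, secondary 1, 3, 5

Weights: 1 su L, 2 ne L, 3 te: H, 4 ska L, 5 bi:f H, 6 du L, 7 stod H.
Parse right to left (heavy = foot alone; LL = one foot; stranded L unfooted): (ˈsu.ne) (ˈte:) ska (ˈbi:f) du (ˈstod).
Foot heads: 1, 3, 5, 7.
Primary stress on the rightmost head = syllable 7.
Secondary stress on 1, 3, 5: ˌsu.ne.ˌte:.ska.ˌbi:f.du.ˈstod.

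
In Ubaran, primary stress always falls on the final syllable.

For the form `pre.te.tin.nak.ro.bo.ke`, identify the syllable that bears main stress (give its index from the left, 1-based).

7

The word has 7 syllables; the final syllable is syllable 7 (ke).
Primary stress: syllable 7 → pre.te.tin.nak.ro.bo.ˈke.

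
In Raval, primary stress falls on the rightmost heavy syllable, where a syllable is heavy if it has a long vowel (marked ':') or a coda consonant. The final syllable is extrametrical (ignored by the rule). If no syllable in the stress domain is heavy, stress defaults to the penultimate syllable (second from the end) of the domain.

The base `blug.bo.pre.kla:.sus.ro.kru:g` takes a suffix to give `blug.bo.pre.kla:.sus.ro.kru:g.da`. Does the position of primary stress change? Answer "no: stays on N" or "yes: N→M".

Base `blug.bo.pre.kla:.sus.ro.kru:g` (7 syllables):
  The final syllable (7, kru:g) is extrametrical; the stress domain is syllables 1–6.
  Weights: 1 blug H, 2 bo L, 3 pre L, 4 kla: H, 5 sus H, 6 ro L.
  Heavy syllables in the domain: 1, 4, 5. The rightmost is syllable 5 (sus).
  → primary stress on syllable 5.
Suffixed `blug.bo.pre.kla:.sus.ro.kru:g.da` (8 syllables):
  The final syllable (8, da) is extrametrical; the stress domain is syllables 1–7.
  Weights: 1 blug H, 2 bo L, 3 pre L, 4 kla: H, 5 sus H, 6 ro L, 7 kru:g H.
  Heavy syllables in the domain: 1, 4, 5, 7. The rightmost is syllable 7 (kru:g).
  → primary stress on syllable 7.

yes: 5→7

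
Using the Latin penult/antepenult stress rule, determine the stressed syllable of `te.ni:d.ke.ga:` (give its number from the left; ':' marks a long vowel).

Classical Latin: stress the penult if heavy (long vowel or closed), else the antepenult.
Weights: 2 ni:d H, 3 ke L, 4 ga: H.
The penult (syllable 3, ke) is light, so stress falls on the antepenult (syllable 2, ni:d).
Stress on syllable 2: te.ˈni:d.ke.ga:.

2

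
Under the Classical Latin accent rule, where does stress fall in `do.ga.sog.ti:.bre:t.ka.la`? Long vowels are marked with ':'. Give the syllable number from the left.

Classical Latin: stress the penult if heavy (long vowel or closed), else the antepenult.
Weights: 5 bre:t H, 6 ka L, 7 la L.
The penult (syllable 6, ka) is light, so stress falls on the antepenult (syllable 5, bre:t).
Stress on syllable 5: do.ga.sog.ti:.ˈbre:t.ka.la.

5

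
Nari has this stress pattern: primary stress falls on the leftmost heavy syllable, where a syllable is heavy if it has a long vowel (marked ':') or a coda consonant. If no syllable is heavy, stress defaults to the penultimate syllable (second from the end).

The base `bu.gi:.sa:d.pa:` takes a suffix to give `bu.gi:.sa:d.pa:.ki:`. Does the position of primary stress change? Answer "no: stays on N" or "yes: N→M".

no: stays on 2

Base `bu.gi:.sa:d.pa:` (4 syllables):
  Weights: 1 bu L, 2 gi: H, 3 sa:d H, 4 pa: H.
  Heavy syllables in the domain: 2, 3, 4. The leftmost is syllable 2 (gi:).
  → primary stress on syllable 2.
Suffixed `bu.gi:.sa:d.pa:.ki:` (5 syllables):
  Weights: 1 bu L, 2 gi: H, 3 sa:d H, 4 pa: H, 5 ki: H.
  Heavy syllables in the domain: 2, 3, 4, 5. The leftmost is syllable 2 (gi:).
  → primary stress on syllable 2.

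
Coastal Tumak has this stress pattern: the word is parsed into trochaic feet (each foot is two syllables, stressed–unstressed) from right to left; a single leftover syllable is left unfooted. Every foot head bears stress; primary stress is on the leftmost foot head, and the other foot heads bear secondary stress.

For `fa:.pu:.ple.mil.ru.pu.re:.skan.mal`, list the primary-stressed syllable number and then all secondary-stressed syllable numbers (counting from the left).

Parse right to left into trochaic (ˈσσ) feet: fa: (ˈpu:.ple) (ˈmil.ru) (ˈpu.re:) (ˈskan.mal). Syllable 1 is left unfooted.
Foot heads (stressed positions): 2, 4, 6, 8.
End Rule Leftmost: primary stress on the leftmost head = syllable 2.
Secondary stress on 4, 6, 8: fa:.ˈpu:.ple.ˌmil.ru.ˌpu.re:.ˌskan.mal.

primary 2, secondary 4, 6, 8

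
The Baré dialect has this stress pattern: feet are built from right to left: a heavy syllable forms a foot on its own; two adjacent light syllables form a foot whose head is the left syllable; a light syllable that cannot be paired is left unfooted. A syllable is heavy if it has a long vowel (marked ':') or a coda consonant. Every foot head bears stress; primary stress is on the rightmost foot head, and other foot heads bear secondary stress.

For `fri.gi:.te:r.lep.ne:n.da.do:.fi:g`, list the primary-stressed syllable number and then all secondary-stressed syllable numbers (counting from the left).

Weights: 1 fri L, 2 gi: H, 3 te:r H, 4 lep H, 5 ne:n H, 6 da L, 7 do: H, 8 fi:g H.
Parse right to left (heavy = foot alone; LL = one foot; stranded L unfooted): fri (ˈgi:) (ˈte:r) (ˈlep) (ˈne:n) da (ˈdo:) (ˈfi:g).
Foot heads: 2, 3, 4, 5, 7, 8.
Primary stress on the rightmost head = syllable 8.
Secondary stress on 2, 3, 4, 5, 7: fri.ˌgi:.ˌte:r.ˌlep.ˌne:n.da.ˌdo:.ˈfi:g.

primary 8, secondary 2, 3, 4, 5, 7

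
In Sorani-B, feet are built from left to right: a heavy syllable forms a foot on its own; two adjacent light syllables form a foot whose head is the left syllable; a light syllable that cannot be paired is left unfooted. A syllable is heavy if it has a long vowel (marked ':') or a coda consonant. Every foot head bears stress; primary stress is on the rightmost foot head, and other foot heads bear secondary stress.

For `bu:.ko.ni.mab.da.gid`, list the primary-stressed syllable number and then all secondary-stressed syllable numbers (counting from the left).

Weights: 1 bu: H, 2 ko L, 3 ni L, 4 mab H, 5 da L, 6 gid H.
Parse left to right (heavy = foot alone; LL = one foot; stranded L unfooted): (ˈbu:) (ˈko.ni) (ˈmab) da (ˈgid).
Foot heads: 1, 2, 4, 6.
Primary stress on the rightmost head = syllable 6.
Secondary stress on 1, 2, 4: ˌbu:.ˌko.ni.ˌmab.da.ˈgid.

primary 6, secondary 1, 2, 4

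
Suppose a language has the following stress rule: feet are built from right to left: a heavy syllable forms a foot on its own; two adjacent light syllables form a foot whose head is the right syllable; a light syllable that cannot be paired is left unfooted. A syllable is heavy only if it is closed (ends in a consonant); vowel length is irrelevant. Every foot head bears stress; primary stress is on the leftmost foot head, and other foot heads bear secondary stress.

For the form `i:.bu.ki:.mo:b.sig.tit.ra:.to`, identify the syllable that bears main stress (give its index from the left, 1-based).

Weights: 1 i: L, 2 bu L, 3 ki: L, 4 mo:b H, 5 sig H, 6 tit H, 7 ra: L, 8 to L.
Parse right to left (heavy = foot alone; LL = one foot; stranded L unfooted): i: (bu.ˈki:) (ˈmo:b) (ˈsig) (ˈtit) (ra:.ˈto).
Foot heads: 3, 4, 5, 6, 8.
Primary stress on the leftmost head = syllable 3.
Primary stress: syllable 3 → i:.bu.ˈki:.mo:b.sig.tit.ra:.to.

3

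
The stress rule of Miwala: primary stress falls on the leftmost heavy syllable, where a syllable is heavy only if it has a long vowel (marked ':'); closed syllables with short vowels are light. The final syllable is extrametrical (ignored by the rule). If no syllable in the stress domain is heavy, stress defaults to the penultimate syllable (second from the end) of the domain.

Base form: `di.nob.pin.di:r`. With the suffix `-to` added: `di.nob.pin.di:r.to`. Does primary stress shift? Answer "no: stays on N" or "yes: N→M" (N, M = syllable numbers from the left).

Base `di.nob.pin.di:r` (4 syllables):
  The final syllable (4, di:r) is extrametrical; the stress domain is syllables 1–3.
  Weights: 1 di L, 2 nob L, 3 pin L.
  No heavy syllable in the domain; default to the penultimate syllable (second from the end) of the domain = syllable 2.
  → primary stress on syllable 2.
Suffixed `di.nob.pin.di:r.to` (5 syllables):
  The final syllable (5, to) is extrametrical; the stress domain is syllables 1–4.
  Weights: 1 di L, 2 nob L, 3 pin L, 4 di:r H.
  Heavy syllables in the domain: 4. The leftmost is syllable 4 (di:r).
  → primary stress on syllable 4.

yes: 2→4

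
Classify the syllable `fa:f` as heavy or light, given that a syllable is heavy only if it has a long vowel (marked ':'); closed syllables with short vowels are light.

`fa:f`: long vowel, closed (coda /f/). Long vowel → heavy.

heavy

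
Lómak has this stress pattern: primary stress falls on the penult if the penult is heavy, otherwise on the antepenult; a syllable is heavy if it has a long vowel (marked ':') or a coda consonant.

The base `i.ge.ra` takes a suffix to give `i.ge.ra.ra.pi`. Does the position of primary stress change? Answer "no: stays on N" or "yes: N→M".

yes: 1→3

Base `i.ge.ra` (3 syllables):
  Weights: 1 i L, 2 ge L, 3 ra L.
  The penult (syllable 2, ge) is light, so stress falls on the antepenult (syllable 1, i).
  → primary stress on syllable 1.
Suffixed `i.ge.ra.ra.pi` (5 syllables):
  Weights: 3 ra L, 4 ra L, 5 pi L.
  The penult (syllable 4, ra) is light, so stress falls on the antepenult (syllable 3, ra).
  → primary stress on syllable 3.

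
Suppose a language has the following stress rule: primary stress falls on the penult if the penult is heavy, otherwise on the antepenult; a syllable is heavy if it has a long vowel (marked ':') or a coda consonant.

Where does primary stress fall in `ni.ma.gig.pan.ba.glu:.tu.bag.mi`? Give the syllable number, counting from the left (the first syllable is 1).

Weights: 7 tu L, 8 bag H, 9 mi L.
The penult (syllable 8, bag) is heavy, so it takes stress.
Primary stress: syllable 8 → ni.ma.gig.pan.ba.glu:.tu.ˈbag.mi.

8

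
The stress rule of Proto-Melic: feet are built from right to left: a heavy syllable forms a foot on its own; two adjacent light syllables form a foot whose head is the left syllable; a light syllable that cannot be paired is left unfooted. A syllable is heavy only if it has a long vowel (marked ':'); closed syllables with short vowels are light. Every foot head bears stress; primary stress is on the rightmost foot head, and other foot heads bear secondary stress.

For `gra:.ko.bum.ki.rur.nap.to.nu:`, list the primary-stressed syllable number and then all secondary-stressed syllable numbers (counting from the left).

Weights: 1 gra: H, 2 ko L, 3 bum L, 4 ki L, 5 rur L, 6 nap L, 7 to L, 8 nu: H.
Parse right to left (heavy = foot alone; LL = one foot; stranded L unfooted): (ˈgra:) (ˈko.bum) (ˈki.rur) (ˈnap.to) (ˈnu:).
Foot heads: 1, 2, 4, 6, 8.
Primary stress on the rightmost head = syllable 8.
Secondary stress on 1, 2, 4, 6: ˌgra:.ˌko.bum.ˌki.rur.ˌnap.to.ˈnu:.

primary 8, secondary 1, 2, 4, 6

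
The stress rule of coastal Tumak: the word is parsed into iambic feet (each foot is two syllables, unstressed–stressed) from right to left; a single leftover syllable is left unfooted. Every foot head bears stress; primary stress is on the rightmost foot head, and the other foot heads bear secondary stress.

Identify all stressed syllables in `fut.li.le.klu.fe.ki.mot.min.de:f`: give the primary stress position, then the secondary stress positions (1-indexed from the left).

primary 9, secondary 3, 5, 7

Parse right to left into iambic (σˈσ) feet: fut (li.ˈle) (klu.ˈfe) (ki.ˈmot) (min.ˈde:f). Syllable 1 is left unfooted.
Foot heads (stressed positions): 3, 5, 7, 9.
End Rule Rightmost: primary stress on the rightmost head = syllable 9.
Secondary stress on 3, 5, 7: fut.li.ˌle.klu.ˌfe.ki.ˌmot.min.ˈde:f.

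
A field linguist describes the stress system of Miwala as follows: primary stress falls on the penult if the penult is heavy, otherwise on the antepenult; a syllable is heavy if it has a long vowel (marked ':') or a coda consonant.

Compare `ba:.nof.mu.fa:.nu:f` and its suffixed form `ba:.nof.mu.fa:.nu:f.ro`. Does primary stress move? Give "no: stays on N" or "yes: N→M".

Base `ba:.nof.mu.fa:.nu:f` (5 syllables):
  Weights: 3 mu L, 4 fa: H, 5 nu:f H.
  The penult (syllable 4, fa:) is heavy, so it takes stress.
  → primary stress on syllable 4.
Suffixed `ba:.nof.mu.fa:.nu:f.ro` (6 syllables):
  Weights: 4 fa: H, 5 nu:f H, 6 ro L.
  The penult (syllable 5, nu:f) is heavy, so it takes stress.
  → primary stress on syllable 5.

yes: 4→5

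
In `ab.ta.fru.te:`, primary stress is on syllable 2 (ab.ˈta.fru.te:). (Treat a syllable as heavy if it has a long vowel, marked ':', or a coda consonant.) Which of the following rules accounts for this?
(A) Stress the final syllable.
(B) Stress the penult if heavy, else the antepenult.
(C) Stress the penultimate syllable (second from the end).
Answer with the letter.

Rule A → syllable 4 (observed: 2).
Rule B → syllable 2 ✓.
Rule C → syllable 3 (observed: 2).

B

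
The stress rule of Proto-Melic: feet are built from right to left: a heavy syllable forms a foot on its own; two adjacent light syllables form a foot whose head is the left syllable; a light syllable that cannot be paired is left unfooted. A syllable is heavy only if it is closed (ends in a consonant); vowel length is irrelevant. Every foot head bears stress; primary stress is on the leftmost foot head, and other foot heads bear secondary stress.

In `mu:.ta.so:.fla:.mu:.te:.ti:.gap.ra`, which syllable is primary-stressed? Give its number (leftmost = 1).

2

Weights: 1 mu: L, 2 ta L, 3 so: L, 4 fla: L, 5 mu: L, 6 te: L, 7 ti: L, 8 gap H, 9 ra L.
Parse right to left (heavy = foot alone; LL = one foot; stranded L unfooted): mu: (ˈta.so:) (ˈfla:.mu:) (ˈte:.ti:) (ˈgap) ra.
Foot heads: 2, 4, 6, 8.
Primary stress on the leftmost head = syllable 2.
Primary stress: syllable 2 → mu:.ˈta.so:.fla:.mu:.te:.ti:.gap.ra.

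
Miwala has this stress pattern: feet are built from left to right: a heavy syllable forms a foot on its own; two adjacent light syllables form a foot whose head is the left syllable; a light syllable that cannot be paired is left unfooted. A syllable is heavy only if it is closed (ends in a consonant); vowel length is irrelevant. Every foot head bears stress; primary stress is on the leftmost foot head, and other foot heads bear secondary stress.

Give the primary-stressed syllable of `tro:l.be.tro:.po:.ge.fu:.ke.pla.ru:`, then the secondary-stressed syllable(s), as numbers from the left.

primary 1, secondary 2, 4, 6, 8

Weights: 1 tro:l H, 2 be L, 3 tro: L, 4 po: L, 5 ge L, 6 fu: L, 7 ke L, 8 pla L, 9 ru: L.
Parse left to right (heavy = foot alone; LL = one foot; stranded L unfooted): (ˈtro:l) (ˈbe.tro:) (ˈpo:.ge) (ˈfu:.ke) (ˈpla.ru:).
Foot heads: 1, 2, 4, 6, 8.
Primary stress on the leftmost head = syllable 1.
Secondary stress on 2, 4, 6, 8: ˈtro:l.ˌbe.tro:.ˌpo:.ge.ˌfu:.ke.ˌpla.ru:.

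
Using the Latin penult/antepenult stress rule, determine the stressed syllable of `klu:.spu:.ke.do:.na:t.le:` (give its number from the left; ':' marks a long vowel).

Classical Latin: stress the penult if heavy (long vowel or closed), else the antepenult.
Weights: 4 do: H, 5 na:t H, 6 le: H.
The penult (syllable 5, na:t) is heavy, so it takes stress.
Stress on syllable 5: klu:.spu:.ke.do:.ˈna:t.le:.

5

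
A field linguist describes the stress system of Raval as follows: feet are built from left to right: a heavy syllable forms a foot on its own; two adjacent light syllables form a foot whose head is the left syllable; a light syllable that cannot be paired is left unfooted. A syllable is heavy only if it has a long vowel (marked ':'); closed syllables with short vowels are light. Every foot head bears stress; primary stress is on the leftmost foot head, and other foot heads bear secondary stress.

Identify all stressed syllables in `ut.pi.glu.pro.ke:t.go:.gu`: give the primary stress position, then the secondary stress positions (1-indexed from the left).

Weights: 1 ut L, 2 pi L, 3 glu L, 4 pro L, 5 ke:t H, 6 go: H, 7 gu L.
Parse left to right (heavy = foot alone; LL = one foot; stranded L unfooted): (ˈut.pi) (ˈglu.pro) (ˈke:t) (ˈgo:) gu.
Foot heads: 1, 3, 5, 6.
Primary stress on the leftmost head = syllable 1.
Secondary stress on 3, 5, 6: ˈut.pi.ˌglu.pro.ˌke:t.ˌgo:.gu.

primary 1, secondary 3, 5, 6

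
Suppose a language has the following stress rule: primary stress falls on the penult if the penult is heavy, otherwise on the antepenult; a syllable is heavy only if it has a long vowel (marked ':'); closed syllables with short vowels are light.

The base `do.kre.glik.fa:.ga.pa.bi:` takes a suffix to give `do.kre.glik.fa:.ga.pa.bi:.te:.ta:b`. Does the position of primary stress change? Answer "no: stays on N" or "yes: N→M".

Base `do.kre.glik.fa:.ga.pa.bi:` (7 syllables):
  Weights: 5 ga L, 6 pa L, 7 bi: H.
  The penult (syllable 6, pa) is light, so stress falls on the antepenult (syllable 5, ga).
  → primary stress on syllable 5.
Suffixed `do.kre.glik.fa:.ga.pa.bi:.te:.ta:b` (9 syllables):
  Weights: 7 bi: H, 8 te: H, 9 ta:b H.
  The penult (syllable 8, te:) is heavy, so it takes stress.
  → primary stress on syllable 8.

yes: 5→8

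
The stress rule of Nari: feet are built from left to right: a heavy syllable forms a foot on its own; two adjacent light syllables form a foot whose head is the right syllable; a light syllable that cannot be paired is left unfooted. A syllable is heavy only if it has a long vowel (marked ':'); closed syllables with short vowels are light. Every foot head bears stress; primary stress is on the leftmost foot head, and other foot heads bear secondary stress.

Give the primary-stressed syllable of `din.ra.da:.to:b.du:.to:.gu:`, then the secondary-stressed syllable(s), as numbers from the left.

Weights: 1 din L, 2 ra L, 3 da: H, 4 to:b H, 5 du: H, 6 to: H, 7 gu: H.
Parse left to right (heavy = foot alone; LL = one foot; stranded L unfooted): (din.ˈra) (ˈda:) (ˈto:b) (ˈdu:) (ˈto:) (ˈgu:).
Foot heads: 2, 3, 4, 5, 6, 7.
Primary stress on the leftmost head = syllable 2.
Secondary stress on 3, 4, 5, 6, 7: din.ˈra.ˌda:.ˌto:b.ˌdu:.ˌto:.ˌgu:.

primary 2, secondary 3, 4, 5, 6, 7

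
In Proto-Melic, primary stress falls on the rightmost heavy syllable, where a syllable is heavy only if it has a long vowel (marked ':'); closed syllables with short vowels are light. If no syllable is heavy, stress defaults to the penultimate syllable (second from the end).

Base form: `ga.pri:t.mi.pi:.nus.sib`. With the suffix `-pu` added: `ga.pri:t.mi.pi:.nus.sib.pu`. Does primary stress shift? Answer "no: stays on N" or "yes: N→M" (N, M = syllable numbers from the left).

Base `ga.pri:t.mi.pi:.nus.sib` (6 syllables):
  Weights: 1 ga L, 2 pri:t H, 3 mi L, 4 pi: H, 5 nus L, 6 sib L.
  Heavy syllables in the domain: 2, 4. The rightmost is syllable 4 (pi:).
  → primary stress on syllable 4.
Suffixed `ga.pri:t.mi.pi:.nus.sib.pu` (7 syllables):
  Weights: 1 ga L, 2 pri:t H, 3 mi L, 4 pi: H, 5 nus L, 6 sib L, 7 pu L.
  Heavy syllables in the domain: 2, 4. The rightmost is syllable 4 (pi:).
  → primary stress on syllable 4.

no: stays on 4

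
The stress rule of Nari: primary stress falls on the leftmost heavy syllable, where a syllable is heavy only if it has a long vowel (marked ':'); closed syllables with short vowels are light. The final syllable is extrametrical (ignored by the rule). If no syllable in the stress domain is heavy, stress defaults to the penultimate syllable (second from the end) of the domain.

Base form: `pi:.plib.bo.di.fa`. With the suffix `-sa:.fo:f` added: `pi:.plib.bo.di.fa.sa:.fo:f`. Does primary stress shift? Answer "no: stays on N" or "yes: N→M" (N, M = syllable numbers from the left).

no: stays on 1

Base `pi:.plib.bo.di.fa` (5 syllables):
  The final syllable (5, fa) is extrametrical; the stress domain is syllables 1–4.
  Weights: 1 pi: H, 2 plib L, 3 bo L, 4 di L.
  Heavy syllables in the domain: 1. The leftmost is syllable 1 (pi:).
  → primary stress on syllable 1.
Suffixed `pi:.plib.bo.di.fa.sa:.fo:f` (7 syllables):
  The final syllable (7, fo:f) is extrametrical; the stress domain is syllables 1–6.
  Weights: 1 pi: H, 2 plib L, 3 bo L, 4 di L, 5 fa L, 6 sa: H.
  Heavy syllables in the domain: 1, 6. The leftmost is syllable 1 (pi:).
  → primary stress on syllable 1.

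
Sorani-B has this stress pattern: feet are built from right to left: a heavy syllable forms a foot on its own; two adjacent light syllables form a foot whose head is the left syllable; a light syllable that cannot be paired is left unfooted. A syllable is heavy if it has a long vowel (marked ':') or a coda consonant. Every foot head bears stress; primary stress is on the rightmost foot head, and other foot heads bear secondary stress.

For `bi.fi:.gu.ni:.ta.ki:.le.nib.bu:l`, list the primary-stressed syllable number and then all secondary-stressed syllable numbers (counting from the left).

primary 9, secondary 2, 4, 6, 8

Weights: 1 bi L, 2 fi: H, 3 gu L, 4 ni: H, 5 ta L, 6 ki: H, 7 le L, 8 nib H, 9 bu:l H.
Parse right to left (heavy = foot alone; LL = one foot; stranded L unfooted): bi (ˈfi:) gu (ˈni:) ta (ˈki:) le (ˈnib) (ˈbu:l).
Foot heads: 2, 4, 6, 8, 9.
Primary stress on the rightmost head = syllable 9.
Secondary stress on 2, 4, 6, 8: bi.ˌfi:.gu.ˌni:.ta.ˌki:.le.ˌnib.ˈbu:l.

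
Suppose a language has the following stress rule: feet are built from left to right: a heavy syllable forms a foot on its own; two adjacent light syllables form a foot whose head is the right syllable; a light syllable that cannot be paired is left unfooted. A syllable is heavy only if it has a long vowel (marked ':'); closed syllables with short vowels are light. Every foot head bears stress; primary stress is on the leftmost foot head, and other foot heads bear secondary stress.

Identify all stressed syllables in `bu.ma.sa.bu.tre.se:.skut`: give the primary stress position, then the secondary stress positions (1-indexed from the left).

primary 2, secondary 4, 6

Weights: 1 bu L, 2 ma L, 3 sa L, 4 bu L, 5 tre L, 6 se: H, 7 skut L.
Parse left to right (heavy = foot alone; LL = one foot; stranded L unfooted): (bu.ˈma) (sa.ˈbu) tre (ˈse:) skut.
Foot heads: 2, 4, 6.
Primary stress on the leftmost head = syllable 2.
Secondary stress on 4, 6: bu.ˈma.sa.ˌbu.tre.ˌse:.skut.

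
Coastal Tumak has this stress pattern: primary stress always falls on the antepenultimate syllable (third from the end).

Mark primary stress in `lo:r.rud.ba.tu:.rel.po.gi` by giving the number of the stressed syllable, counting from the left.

5

The word has 7 syllables; the antepenultimate syllable (third from the end) is syllable 5 (rel).
Primary stress: syllable 5 → lo:r.rud.ba.tu:.ˈrel.po.gi.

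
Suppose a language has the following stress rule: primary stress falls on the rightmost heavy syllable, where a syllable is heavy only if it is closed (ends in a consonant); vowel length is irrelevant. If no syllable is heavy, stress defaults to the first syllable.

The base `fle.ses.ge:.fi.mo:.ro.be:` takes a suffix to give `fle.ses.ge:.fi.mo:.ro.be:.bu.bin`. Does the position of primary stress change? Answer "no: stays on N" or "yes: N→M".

Base `fle.ses.ge:.fi.mo:.ro.be:` (7 syllables):
  Weights: 1 fle L, 2 ses H, 3 ge: L, 4 fi L, 5 mo: L, 6 ro L, 7 be: L.
  Heavy syllables in the domain: 2. The rightmost is syllable 2 (ses).
  → primary stress on syllable 2.
Suffixed `fle.ses.ge:.fi.mo:.ro.be:.bu.bin` (9 syllables):
  Weights: 1 fle L, 2 ses H, 3 ge: L, 4 fi L, 5 mo: L, 6 ro L, 7 be: L, 8 bu L, 9 bin H.
  Heavy syllables in the domain: 2, 9. The rightmost is syllable 9 (bin).
  → primary stress on syllable 9.

yes: 2→9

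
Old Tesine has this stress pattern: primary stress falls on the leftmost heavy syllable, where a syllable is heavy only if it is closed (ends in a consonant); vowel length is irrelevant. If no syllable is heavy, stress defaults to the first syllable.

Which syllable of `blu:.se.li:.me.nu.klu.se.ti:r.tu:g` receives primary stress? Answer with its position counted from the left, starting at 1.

Weights: 1 blu: L, 2 se L, 3 li: L, 4 me L, 5 nu L, 6 klu L, 7 se L, 8 ti:r H, 9 tu:g H.
Heavy syllables in the domain: 8, 9. The leftmost is syllable 8 (ti:r).
Primary stress: syllable 8 → blu:.se.li:.me.nu.klu.se.ˈti:r.tu:g.

8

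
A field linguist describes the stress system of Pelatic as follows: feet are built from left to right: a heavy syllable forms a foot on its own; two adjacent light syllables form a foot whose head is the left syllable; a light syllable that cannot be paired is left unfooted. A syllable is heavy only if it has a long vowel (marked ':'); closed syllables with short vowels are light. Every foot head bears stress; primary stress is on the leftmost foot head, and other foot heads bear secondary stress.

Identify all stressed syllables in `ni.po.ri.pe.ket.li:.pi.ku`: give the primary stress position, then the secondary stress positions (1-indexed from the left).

primary 1, secondary 3, 6, 7

Weights: 1 ni L, 2 po L, 3 ri L, 4 pe L, 5 ket L, 6 li: H, 7 pi L, 8 ku L.
Parse left to right (heavy = foot alone; LL = one foot; stranded L unfooted): (ˈni.po) (ˈri.pe) ket (ˈli:) (ˈpi.ku).
Foot heads: 1, 3, 6, 7.
Primary stress on the leftmost head = syllable 1.
Secondary stress on 3, 6, 7: ˈni.po.ˌri.pe.ket.ˌli:.ˌpi.ku.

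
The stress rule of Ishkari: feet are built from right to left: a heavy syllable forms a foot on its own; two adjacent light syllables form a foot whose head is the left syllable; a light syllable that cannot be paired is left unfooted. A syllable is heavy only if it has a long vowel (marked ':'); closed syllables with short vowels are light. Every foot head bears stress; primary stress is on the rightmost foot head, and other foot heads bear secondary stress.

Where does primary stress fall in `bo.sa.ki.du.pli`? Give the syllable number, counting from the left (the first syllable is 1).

Weights: 1 bo L, 2 sa L, 3 ki L, 4 du L, 5 pli L.
Parse right to left (heavy = foot alone; LL = one foot; stranded L unfooted): bo (ˈsa.ki) (ˈdu.pli).
Foot heads: 2, 4.
Primary stress on the rightmost head = syllable 4.
Primary stress: syllable 4 → bo.sa.ki.ˈdu.pli.

4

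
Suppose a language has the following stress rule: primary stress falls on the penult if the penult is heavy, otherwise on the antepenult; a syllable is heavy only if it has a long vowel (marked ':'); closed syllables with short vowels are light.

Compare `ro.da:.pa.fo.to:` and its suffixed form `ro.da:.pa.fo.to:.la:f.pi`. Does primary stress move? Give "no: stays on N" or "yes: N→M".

Base `ro.da:.pa.fo.to:` (5 syllables):
  Weights: 3 pa L, 4 fo L, 5 to: H.
  The penult (syllable 4, fo) is light, so stress falls on the antepenult (syllable 3, pa).
  → primary stress on syllable 3.
Suffixed `ro.da:.pa.fo.to:.la:f.pi` (7 syllables):
  Weights: 5 to: H, 6 la:f H, 7 pi L.
  The penult (syllable 6, la:f) is heavy, so it takes stress.
  → primary stress on syllable 6.

yes: 3→6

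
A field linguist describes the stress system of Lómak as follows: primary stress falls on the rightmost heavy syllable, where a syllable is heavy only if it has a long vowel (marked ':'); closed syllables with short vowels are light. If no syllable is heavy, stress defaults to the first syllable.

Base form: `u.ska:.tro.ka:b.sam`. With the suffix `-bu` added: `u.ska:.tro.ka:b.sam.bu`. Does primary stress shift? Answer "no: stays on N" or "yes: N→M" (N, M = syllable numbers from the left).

Base `u.ska:.tro.ka:b.sam` (5 syllables):
  Weights: 1 u L, 2 ska: H, 3 tro L, 4 ka:b H, 5 sam L.
  Heavy syllables in the domain: 2, 4. The rightmost is syllable 4 (ka:b).
  → primary stress on syllable 4.
Suffixed `u.ska:.tro.ka:b.sam.bu` (6 syllables):
  Weights: 1 u L, 2 ska: H, 3 tro L, 4 ka:b H, 5 sam L, 6 bu L.
  Heavy syllables in the domain: 2, 4. The rightmost is syllable 4 (ka:b).
  → primary stress on syllable 4.

no: stays on 4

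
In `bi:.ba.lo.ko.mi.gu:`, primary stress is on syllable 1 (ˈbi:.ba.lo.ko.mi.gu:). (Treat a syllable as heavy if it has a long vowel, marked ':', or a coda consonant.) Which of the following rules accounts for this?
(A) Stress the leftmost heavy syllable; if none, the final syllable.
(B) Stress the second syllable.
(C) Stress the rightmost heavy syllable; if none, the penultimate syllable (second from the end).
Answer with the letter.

A

Rule A → syllable 1 ✓.
Rule B → syllable 2 (observed: 1).
Rule C → syllable 6 (observed: 1).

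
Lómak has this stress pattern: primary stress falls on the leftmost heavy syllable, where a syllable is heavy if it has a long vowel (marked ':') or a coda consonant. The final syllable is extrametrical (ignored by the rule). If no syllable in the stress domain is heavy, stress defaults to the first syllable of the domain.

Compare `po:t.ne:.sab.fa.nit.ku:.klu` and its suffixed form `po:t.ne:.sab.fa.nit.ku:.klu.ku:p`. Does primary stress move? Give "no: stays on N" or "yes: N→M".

Base `po:t.ne:.sab.fa.nit.ku:.klu` (7 syllables):
  The final syllable (7, klu) is extrametrical; the stress domain is syllables 1–6.
  Weights: 1 po:t H, 2 ne: H, 3 sab H, 4 fa L, 5 nit H, 6 ku: H.
  Heavy syllables in the domain: 1, 2, 3, 5, 6. The leftmost is syllable 1 (po:t).
  → primary stress on syllable 1.
Suffixed `po:t.ne:.sab.fa.nit.ku:.klu.ku:p` (8 syllables):
  The final syllable (8, ku:p) is extrametrical; the stress domain is syllables 1–7.
  Weights: 1 po:t H, 2 ne: H, 3 sab H, 4 fa L, 5 nit H, 6 ku: H, 7 klu L.
  Heavy syllables in the domain: 1, 2, 3, 5, 6. The leftmost is syllable 1 (po:t).
  → primary stress on syllable 1.

no: stays on 1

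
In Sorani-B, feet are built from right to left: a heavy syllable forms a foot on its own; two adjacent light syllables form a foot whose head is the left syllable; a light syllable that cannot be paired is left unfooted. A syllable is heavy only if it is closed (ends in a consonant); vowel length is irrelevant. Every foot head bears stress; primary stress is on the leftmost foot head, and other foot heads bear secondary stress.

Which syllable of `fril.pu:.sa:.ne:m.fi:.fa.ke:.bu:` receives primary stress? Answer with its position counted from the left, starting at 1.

Weights: 1 fril H, 2 pu: L, 3 sa: L, 4 ne:m H, 5 fi: L, 6 fa L, 7 ke: L, 8 bu: L.
Parse right to left (heavy = foot alone; LL = one foot; stranded L unfooted): (ˈfril) (ˈpu:.sa:) (ˈne:m) (ˈfi:.fa) (ˈke:.bu:).
Foot heads: 1, 2, 4, 5, 7.
Primary stress on the leftmost head = syllable 1.
Primary stress: syllable 1 → ˈfril.pu:.sa:.ne:m.fi:.fa.ke:.bu:.

1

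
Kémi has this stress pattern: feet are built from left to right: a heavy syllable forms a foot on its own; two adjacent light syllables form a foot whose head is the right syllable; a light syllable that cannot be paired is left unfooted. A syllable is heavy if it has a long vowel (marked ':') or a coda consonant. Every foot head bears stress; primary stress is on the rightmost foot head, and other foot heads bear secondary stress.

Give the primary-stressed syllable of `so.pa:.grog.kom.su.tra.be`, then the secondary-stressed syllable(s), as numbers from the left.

primary 6, secondary 2, 3, 4

Weights: 1 so L, 2 pa: H, 3 grog H, 4 kom H, 5 su L, 6 tra L, 7 be L.
Parse left to right (heavy = foot alone; LL = one foot; stranded L unfooted): so (ˈpa:) (ˈgrog) (ˈkom) (su.ˈtra) be.
Foot heads: 2, 3, 4, 6.
Primary stress on the rightmost head = syllable 6.
Secondary stress on 2, 3, 4: so.ˌpa:.ˌgrog.ˌkom.su.ˈtra.be.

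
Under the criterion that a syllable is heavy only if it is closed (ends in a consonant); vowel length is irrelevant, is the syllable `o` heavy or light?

`o`: short vowel, open (no coda). Open (no coda) → light.

light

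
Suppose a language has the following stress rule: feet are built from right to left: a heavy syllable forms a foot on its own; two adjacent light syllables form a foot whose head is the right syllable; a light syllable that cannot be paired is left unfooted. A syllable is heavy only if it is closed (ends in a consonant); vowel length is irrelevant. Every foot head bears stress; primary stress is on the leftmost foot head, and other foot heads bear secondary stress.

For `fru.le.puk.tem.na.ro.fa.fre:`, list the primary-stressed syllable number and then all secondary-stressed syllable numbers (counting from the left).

Weights: 1 fru L, 2 le L, 3 puk H, 4 tem H, 5 na L, 6 ro L, 7 fa L, 8 fre: L.
Parse right to left (heavy = foot alone; LL = one foot; stranded L unfooted): (fru.ˈle) (ˈpuk) (ˈtem) (na.ˈro) (fa.ˈfre:).
Foot heads: 2, 3, 4, 6, 8.
Primary stress on the leftmost head = syllable 2.
Secondary stress on 3, 4, 6, 8: fru.ˈle.ˌpuk.ˌtem.na.ˌro.fa.ˌfre:.

primary 2, secondary 3, 4, 6, 8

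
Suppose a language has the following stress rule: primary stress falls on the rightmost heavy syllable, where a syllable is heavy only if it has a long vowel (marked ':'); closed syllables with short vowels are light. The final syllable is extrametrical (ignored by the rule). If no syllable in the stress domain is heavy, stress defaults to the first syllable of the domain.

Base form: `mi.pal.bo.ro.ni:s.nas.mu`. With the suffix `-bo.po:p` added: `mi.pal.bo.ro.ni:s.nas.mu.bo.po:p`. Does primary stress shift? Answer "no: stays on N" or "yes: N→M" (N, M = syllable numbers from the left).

no: stays on 5

Base `mi.pal.bo.ro.ni:s.nas.mu` (7 syllables):
  The final syllable (7, mu) is extrametrical; the stress domain is syllables 1–6.
  Weights: 1 mi L, 2 pal L, 3 bo L, 4 ro L, 5 ni:s H, 6 nas L.
  Heavy syllables in the domain: 5. The rightmost is syllable 5 (ni:s).
  → primary stress on syllable 5.
Suffixed `mi.pal.bo.ro.ni:s.nas.mu.bo.po:p` (9 syllables):
  The final syllable (9, po:p) is extrametrical; the stress domain is syllables 1–8.
  Weights: 1 mi L, 2 pal L, 3 bo L, 4 ro L, 5 ni:s H, 6 nas L, 7 mu L, 8 bo L.
  Heavy syllables in the domain: 5. The rightmost is syllable 5 (ni:s).
  → primary stress on syllable 5.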